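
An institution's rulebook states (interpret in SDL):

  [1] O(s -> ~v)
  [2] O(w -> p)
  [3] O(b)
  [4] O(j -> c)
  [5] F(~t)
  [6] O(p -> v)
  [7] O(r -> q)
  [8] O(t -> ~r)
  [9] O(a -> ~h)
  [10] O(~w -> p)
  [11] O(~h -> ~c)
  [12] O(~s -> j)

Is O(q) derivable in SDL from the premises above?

Premise 7 is O(r -> q), but O(r) is not derivable from the premises, so it does not yield O(q).
No other premise forces O(q). An ideal world satisfying every premise can still have q false, so O(q) is not derivable.

No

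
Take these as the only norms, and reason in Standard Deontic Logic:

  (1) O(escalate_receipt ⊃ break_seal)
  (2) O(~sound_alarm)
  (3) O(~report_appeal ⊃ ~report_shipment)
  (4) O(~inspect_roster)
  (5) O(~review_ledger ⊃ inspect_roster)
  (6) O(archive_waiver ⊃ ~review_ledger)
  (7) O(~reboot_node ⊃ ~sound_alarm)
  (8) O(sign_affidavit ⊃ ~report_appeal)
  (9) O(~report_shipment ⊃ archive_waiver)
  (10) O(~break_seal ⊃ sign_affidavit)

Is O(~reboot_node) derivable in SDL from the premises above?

No

Premise 7 is O(~reboot_node ⊃ ~sound_alarm); even if O(~sound_alarm) held, inferring O(~reboot_node) would be affirming the consequent — invalid.
No other premise forces O(~reboot_node). An ideal world satisfying every premise can still have ~reboot_node false, so O(~reboot_node) is not derivable.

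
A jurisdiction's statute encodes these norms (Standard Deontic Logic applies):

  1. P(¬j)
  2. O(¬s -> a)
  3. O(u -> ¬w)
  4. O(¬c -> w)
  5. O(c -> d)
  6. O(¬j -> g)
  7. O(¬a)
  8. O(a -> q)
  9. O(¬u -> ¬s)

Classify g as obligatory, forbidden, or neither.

Neither

Premise 6 is O(¬j -> g), but O(¬j) is not derivable from the premises (the permission P(¬j) asserts only ¬O(j), not O(¬j)), so it does not yield O(g).
No premise or chain of K-axiom applications forces O(g), and none forces O(¬g). So g is neither obligatory nor forbidden under these norms.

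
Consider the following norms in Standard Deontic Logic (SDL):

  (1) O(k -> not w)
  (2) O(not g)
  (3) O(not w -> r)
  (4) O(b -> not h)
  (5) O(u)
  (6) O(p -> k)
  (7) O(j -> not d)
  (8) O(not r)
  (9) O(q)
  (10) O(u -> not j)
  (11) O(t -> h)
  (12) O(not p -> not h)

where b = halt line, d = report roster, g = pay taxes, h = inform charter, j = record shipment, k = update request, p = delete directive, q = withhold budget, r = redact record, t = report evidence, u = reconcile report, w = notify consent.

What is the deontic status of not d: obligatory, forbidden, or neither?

Premise 7 is O(j -> not d), but O(j) is not derivable from the premises, so it does not yield O(not d).
No premise or chain of K-axiom applications forces O(not d), and none forces O(d). So not d is neither obligatory nor forbidden under these norms.

Neither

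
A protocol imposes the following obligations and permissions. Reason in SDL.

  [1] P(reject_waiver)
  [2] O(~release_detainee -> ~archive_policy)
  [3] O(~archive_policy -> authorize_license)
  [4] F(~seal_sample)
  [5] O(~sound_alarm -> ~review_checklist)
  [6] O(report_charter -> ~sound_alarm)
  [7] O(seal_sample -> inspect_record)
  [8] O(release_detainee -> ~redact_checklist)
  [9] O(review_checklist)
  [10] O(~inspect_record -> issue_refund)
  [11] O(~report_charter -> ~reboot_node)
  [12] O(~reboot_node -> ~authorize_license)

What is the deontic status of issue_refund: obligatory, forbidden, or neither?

Premise 10 is O(~inspect_record -> issue_refund), but O(~inspect_record) is not derivable from the premises, so it does not yield O(issue_refund).
No premise or chain of K-axiom applications forces O(issue_refund), and none forces O(~issue_refund). So issue_refund is neither obligatory nor forbidden under these norms.

Neither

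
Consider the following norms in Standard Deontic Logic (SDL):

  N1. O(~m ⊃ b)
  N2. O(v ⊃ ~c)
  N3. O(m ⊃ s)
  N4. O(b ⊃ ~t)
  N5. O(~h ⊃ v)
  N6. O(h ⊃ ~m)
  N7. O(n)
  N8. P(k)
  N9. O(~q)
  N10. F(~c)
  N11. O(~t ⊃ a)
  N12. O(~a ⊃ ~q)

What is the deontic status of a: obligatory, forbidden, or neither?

F(~c) at premise 10 means O(c).
The contrapositive of premise 2 (O(v ⊃ ~c)) is O(c ⊃ ~v), and O(c) is already established, so O(~v).
Premise 5, O(~h ⊃ v), contraposes to O(~v ⊃ h); with O(~v) we get O(h).
With premise 6, O(h ⊃ ~m), the K-axiom yields O(~m).
From O(~m) and premise 1, O(~m ⊃ b), we obtain O(b).
Applying K to premise 4 (O(b ⊃ ~t)) and O(b) yields O(~t).
With premise 11, O(~t ⊃ a), the K-axiom yields O(a).
Premises 3, 7, 8, 9, 12 do not contribute to this derivation.
Hence a is obligatory.

Obligatory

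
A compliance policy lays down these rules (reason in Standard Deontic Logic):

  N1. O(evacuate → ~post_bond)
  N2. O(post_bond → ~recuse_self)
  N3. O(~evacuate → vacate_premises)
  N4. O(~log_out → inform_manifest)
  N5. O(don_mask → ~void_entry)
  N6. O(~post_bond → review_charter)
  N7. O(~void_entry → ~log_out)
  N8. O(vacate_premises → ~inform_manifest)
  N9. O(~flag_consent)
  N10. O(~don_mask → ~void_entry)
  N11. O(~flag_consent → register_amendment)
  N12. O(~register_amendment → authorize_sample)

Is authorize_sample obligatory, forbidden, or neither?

Premise 12 is O(~register_amendment → authorize_sample), but O(~register_amendment) is not derivable from the premises, so it does not yield O(authorize_sample).
No premise or chain of K-axiom applications forces O(authorize_sample), and none forces O(~authorize_sample). So authorize_sample is neither obligatory nor forbidden under these norms.

Neither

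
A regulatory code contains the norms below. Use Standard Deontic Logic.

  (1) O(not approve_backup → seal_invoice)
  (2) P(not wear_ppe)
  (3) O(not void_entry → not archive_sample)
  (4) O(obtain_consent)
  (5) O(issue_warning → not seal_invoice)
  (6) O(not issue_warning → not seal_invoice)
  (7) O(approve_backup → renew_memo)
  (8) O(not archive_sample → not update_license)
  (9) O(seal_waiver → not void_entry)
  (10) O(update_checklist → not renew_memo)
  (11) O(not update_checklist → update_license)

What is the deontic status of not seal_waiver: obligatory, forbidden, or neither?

Obligatory

By case analysis on issue_warning: premise 5 gives O(issue_warning → not seal_invoice) and premise 6 gives O(not issue_warning → not seal_invoice), so O(not seal_invoice) either way.
Premise 1 is O(not approve_backup → seal_invoice); contrapositively O(not seal_invoice → approve_backup). Since O(not seal_invoice) holds, K gives O(approve_backup).
Premise 7 is O(approve_backup → renew_memo); since O(approve_backup), deontic closure gives O(renew_memo).
Premise 10 is O(update_checklist → not renew_memo); contrapositively O(renew_memo → not update_checklist). Since O(renew_memo) holds, K gives O(not update_checklist).
With premise 11, O(not update_checklist → update_license), the K-axiom yields O(update_license).
The contrapositive of premise 8 (O(not archive_sample → not update_license)) is O(update_license → archive_sample), and O(update_license) is already established, so O(archive_sample).
The contrapositive of premise 3 (O(not void_entry → not archive_sample)) is O(archive_sample → void_entry), and O(archive_sample) is already established, so O(void_entry).
The contrapositive of premise 9 (O(seal_waiver → not void_entry)) is O(void_entry → not seal_waiver), and O(void_entry) is already established, so O(not seal_waiver).
Premises 2, 4 do not contribute to this derivation.
Hence not seal_waiver is obligatory.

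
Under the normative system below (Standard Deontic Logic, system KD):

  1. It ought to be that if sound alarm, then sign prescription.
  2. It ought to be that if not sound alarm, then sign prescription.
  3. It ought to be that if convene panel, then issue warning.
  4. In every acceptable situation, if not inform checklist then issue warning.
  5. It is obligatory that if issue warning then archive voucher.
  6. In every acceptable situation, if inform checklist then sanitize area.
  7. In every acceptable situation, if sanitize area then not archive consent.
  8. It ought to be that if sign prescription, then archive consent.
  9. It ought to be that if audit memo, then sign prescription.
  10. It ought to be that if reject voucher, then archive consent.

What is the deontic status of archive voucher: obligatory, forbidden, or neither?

Premises 1 and 2 cover both cases: O(sound_alarm → sign_prescription) and O(¬sound_alarm → sign_prescription). Since sound_alarm ∨ ¬sound_alarm is a tautology, O(sign_prescription) follows.
With premise 8, O(sign_prescription → archive_consent), the K-axiom yields O(archive_consent).
The contrapositive of premise 7 (O(sanitize_area → ¬archive_consent)) is O(archive_consent → ¬sanitize_area), and O(archive_consent) is already established, so O(¬sanitize_area).
Premise 6 is O(inform_checklist → sanitize_area); contrapositively O(¬sanitize_area → ¬inform_checklist). Since O(¬sanitize_area) holds, K gives O(¬inform_checklist).
From O(¬inform_checklist) and premise 4, O(¬inform_checklist → issue_warning), we obtain O(issue_warning).
With premise 5, O(issue_warning → archive_voucher), the K-axiom yields O(archive_voucher).
Premises 3, 9, 10 do not contribute to this derivation.
Hence archive_voucher is obligatory.

Obligatory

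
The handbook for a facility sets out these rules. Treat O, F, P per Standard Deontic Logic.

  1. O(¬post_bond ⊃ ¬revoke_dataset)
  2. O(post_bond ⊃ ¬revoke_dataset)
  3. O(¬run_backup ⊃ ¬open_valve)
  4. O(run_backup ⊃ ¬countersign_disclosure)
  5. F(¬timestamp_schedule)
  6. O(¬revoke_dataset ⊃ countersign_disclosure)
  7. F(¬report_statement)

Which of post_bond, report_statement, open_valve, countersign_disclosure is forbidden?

open_valve

Premises 2 and 1 cover both cases: O(post_bond ⊃ ¬revoke_dataset) and O(¬post_bond ⊃ ¬revoke_dataset). Since post_bond ∨ ¬post_bond is a tautology, O(¬revoke_dataset) follows.
From O(¬revoke_dataset) and premise 6, O(¬revoke_dataset ⊃ countersign_disclosure), we obtain O(countersign_disclosure).
The contrapositive of premise 4 (O(run_backup ⊃ ¬countersign_disclosure)) is O(countersign_disclosure ⊃ ¬run_backup), and O(countersign_disclosure) is already established, so O(¬run_backup).
Premise 3 is O(¬run_backup ⊃ ¬open_valve); since O(¬run_backup), deontic closure gives O(¬open_valve).
So O(¬open_valve) holds, i.e. open_valve is forbidden. None of the other listed options is forbidden under the premises.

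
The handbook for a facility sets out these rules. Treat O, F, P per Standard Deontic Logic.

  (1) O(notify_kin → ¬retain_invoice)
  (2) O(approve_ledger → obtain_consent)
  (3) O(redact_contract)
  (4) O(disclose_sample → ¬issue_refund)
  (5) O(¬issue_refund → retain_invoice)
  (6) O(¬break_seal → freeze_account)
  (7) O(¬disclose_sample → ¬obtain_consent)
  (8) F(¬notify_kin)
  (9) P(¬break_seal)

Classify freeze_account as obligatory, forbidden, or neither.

Neither

Premise 6 is O(¬break_seal → freeze_account), but O(¬break_seal) is not derivable from the premises (the permission P(¬break_seal) asserts only ¬O(break_seal), not O(¬break_seal)), so it does not yield O(freeze_account).
No premise or chain of K-axiom applications forces O(freeze_account), and none forces O(¬freeze_account). So freeze_account is neither obligatory nor forbidden under these norms.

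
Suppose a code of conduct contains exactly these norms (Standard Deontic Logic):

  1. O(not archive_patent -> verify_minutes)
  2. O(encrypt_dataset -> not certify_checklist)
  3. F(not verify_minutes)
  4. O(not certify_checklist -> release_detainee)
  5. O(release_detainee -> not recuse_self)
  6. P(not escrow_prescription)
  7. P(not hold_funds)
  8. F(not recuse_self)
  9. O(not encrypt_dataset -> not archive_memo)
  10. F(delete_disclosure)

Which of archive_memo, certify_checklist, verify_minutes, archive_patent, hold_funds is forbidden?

Premise 8 is F(not recuse_self), i.e. O(recuse_self).
Premise 5, O(release_detainee -> not recuse_self), contraposes to O(recuse_self -> not release_detainee); with O(recuse_self) we get O(not release_detainee).
Premise 4, O(not certify_checklist -> release_detainee), contraposes to O(not release_detainee -> certify_checklist); with O(not release_detainee) we get O(certify_checklist).
Premise 2 is O(encrypt_dataset -> not certify_checklist); contrapositively O(certify_checklist -> not encrypt_dataset). Since O(certify_checklist) holds, K gives O(not encrypt_dataset).
Applying K to premise 9 (O(not encrypt_dataset -> not archive_memo)) and O(not encrypt_dataset) yields O(not archive_memo).
So O(not archive_memo) holds, i.e. archive_memo is forbidden. None of the other listed options is forbidden under the premises.

archive_memo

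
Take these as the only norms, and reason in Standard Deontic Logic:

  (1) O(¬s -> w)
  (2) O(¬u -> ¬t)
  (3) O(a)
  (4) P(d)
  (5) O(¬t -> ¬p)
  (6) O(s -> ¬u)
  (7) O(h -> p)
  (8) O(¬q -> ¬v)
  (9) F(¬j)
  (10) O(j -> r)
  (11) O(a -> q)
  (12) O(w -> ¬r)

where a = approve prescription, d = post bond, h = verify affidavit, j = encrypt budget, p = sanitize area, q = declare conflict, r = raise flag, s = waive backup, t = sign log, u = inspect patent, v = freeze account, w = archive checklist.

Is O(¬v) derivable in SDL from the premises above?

No

Premise 8 is O(¬q -> ¬v), but O(¬q) is not derivable from the premises, so it does not yield O(¬v).
No other premise forces O(¬v). An ideal world satisfying every premise can still have ¬v false, so O(¬v) is not derivable.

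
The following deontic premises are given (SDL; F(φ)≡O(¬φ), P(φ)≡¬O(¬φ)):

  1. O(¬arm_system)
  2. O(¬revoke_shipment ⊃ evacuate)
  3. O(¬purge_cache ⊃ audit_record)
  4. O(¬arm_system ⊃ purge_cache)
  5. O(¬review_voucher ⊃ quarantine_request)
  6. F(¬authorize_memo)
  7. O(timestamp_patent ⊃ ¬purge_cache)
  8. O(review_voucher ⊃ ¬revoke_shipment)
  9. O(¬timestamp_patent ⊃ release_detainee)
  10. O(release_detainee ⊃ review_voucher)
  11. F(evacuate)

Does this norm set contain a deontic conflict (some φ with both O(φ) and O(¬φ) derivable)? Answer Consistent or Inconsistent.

Inconsistent

Premise 1 gives O(¬arm_system).
Applying K to premise 4 (O(¬arm_system ⊃ purge_cache)) and O(¬arm_system) yields O(purge_cache).
The contrapositive of premise 7 (O(timestamp_patent ⊃ ¬purge_cache)) is O(purge_cache ⊃ ¬timestamp_patent), and O(purge_cache) is already established, so O(¬timestamp_patent).
Premise 9 is O(¬timestamp_patent ⊃ release_detainee); since O(¬timestamp_patent), deontic closure gives O(release_detainee).
Premise 10 is O(release_detainee ⊃ review_voucher); since O(release_detainee), deontic closure gives O(review_voucher).
From O(review_voucher) and premise 8, O(review_voucher ⊃ ¬revoke_shipment), we obtain O(¬revoke_shipment).
Premise 2 is O(¬revoke_shipment ⊃ evacuate); since O(¬revoke_shipment), deontic closure gives O(evacuate).
However, F(evacuate) at premise 11 amounts to O(¬evacuate).
We now have both O(evacuate) and O(¬evacuate) — evacuate is simultaneously obligatory and forbidden, violating the D-axiom.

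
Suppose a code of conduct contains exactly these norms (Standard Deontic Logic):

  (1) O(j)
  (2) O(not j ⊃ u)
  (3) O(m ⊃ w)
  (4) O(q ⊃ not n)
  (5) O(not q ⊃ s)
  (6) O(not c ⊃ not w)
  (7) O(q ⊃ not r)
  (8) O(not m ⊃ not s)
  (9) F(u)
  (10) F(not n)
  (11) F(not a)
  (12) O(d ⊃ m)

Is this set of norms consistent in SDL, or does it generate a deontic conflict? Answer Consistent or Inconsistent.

Consistent

Premise 2 is O(not j ⊃ u), but O(not j) is not derivable from the premises, so it does not yield O(u).
So O(u) is not derivable, and the apparent clash with O(not u) does not arise.
A world satisfying every obligation exists (e.g. a=true, c=true, d=false, j=true, m=true, n=true, q=false, r=false, s=true, u=false, w=true); no atom is both obligatory and forbidden, so the set is consistent.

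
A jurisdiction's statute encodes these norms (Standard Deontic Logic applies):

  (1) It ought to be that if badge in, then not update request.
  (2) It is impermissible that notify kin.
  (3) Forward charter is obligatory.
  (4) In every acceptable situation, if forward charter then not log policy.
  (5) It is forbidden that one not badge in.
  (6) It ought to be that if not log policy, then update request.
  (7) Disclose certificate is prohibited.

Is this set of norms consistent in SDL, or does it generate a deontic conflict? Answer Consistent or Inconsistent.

F(¬badge_in) at premise 5 means O(badge_in).
Applying K to premise 1 (O(badge_in → ¬update_request)) and O(badge_in) yields O(¬update_request).
Premise 6, O(¬log_policy → update_request), contraposes to O(¬update_request → log_policy); with O(¬update_request) we get O(log_policy).
Premise 4 is O(forward_charter → ¬log_policy); contrapositively O(log_policy → ¬forward_charter). Since O(log_policy) holds, K gives O(¬forward_charter).
Yet premise 3 states O(forward_charter).
We now have both O(¬forward_charter) and O(forward_charter) — forward_charter is simultaneously obligatory and forbidden, violating the D-axiom.

Inconsistent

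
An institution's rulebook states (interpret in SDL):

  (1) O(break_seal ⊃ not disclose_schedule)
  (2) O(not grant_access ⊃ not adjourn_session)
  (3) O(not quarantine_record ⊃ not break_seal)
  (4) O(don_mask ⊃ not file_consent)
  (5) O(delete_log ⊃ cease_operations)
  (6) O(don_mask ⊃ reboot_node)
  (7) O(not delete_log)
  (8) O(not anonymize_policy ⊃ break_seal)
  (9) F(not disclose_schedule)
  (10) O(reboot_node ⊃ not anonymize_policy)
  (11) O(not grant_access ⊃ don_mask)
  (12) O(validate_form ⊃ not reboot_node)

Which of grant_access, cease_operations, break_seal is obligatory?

F(not disclose_schedule) at premise 9 means O(disclose_schedule).
The contrapositive of premise 1 (O(break_seal ⊃ not disclose_schedule)) is O(disclose_schedule ⊃ not break_seal), and O(disclose_schedule) is already established, so O(not break_seal).
Premise 8, O(not anonymize_policy ⊃ break_seal), contraposes to O(not break_seal ⊃ anonymize_policy); with O(not break_seal) we get O(anonymize_policy).
The contrapositive of premise 10 (O(reboot_node ⊃ not anonymize_policy)) is O(anonymize_policy ⊃ not reboot_node), and O(anonymize_policy) is already established, so O(not reboot_node).
The contrapositive of premise 6 (O(don_mask ⊃ reboot_node)) is O(not reboot_node ⊃ not don_mask), and O(not reboot_node) is already established, so O(not don_mask).
The contrapositive of premise 11 (O(not grant_access ⊃ don_mask)) is O(not don_mask ⊃ grant_access), and O(not don_mask) is already established, so O(grant_access).
So O(grant_access) holds — grant_access is obligatory. None of the other listed options is made obligatory by any chain of premises.

grant_access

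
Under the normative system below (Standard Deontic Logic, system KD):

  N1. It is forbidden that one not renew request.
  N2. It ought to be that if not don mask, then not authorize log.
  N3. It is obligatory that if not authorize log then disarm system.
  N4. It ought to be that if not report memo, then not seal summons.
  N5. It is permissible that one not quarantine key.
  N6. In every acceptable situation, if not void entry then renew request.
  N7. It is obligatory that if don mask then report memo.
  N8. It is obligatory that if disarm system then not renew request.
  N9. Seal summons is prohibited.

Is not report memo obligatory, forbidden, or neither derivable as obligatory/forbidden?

Premise 1 is F(¬renew_request), i.e. O(renew_request).
Premise 8 is O(disarm_system → ¬renew_request); contrapositively O(renew_request → ¬disarm_system). Since O(renew_request) holds, K gives O(¬disarm_system).
The contrapositive of premise 3 (O(¬authorize_log → disarm_system)) is O(¬disarm_system → authorize_log), and O(¬disarm_system) is already established, so O(authorize_log).
The contrapositive of premise 2 (O(¬don_mask → ¬authorize_log)) is O(authorize_log → don_mask), and O(authorize_log) is already established, so O(don_mask).
Applying K to premise 7 (O(don_mask → report_memo)) and O(don_mask) yields O(report_memo).
Premises 4, 5, 6, 9 do not contribute to this derivation.
Thus O(report_memo), which is F(¬report_memo): ¬report_memo is forbidden.

Forbidden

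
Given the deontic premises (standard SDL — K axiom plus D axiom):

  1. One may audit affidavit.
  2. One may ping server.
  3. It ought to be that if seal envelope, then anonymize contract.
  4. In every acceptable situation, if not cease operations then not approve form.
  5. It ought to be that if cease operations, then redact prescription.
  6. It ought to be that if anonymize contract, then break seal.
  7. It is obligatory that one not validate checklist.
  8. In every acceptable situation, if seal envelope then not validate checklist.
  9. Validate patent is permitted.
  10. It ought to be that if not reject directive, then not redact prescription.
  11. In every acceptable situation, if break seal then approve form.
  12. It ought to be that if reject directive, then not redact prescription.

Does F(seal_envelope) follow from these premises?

Yes

Premises 12 and 10 are O(reject_directive → ¬redact_prescription) and O(¬reject_directive → ¬redact_prescription); every ideal world satisfies reject_directive or ¬reject_directive, so in either case ¬redact_prescription holds — hence O(¬redact_prescription).
Premise 5 is O(cease_operations → redact_prescription); contrapositively O(¬redact_prescription → ¬cease_operations). Since O(¬redact_prescription) holds, K gives O(¬cease_operations).
Applying K to premise 4 (O(¬cease_operations → ¬approve_form)) and O(¬cease_operations) yields O(¬approve_form).
Premise 11 is O(break_seal → approve_form); contrapositively O(¬approve_form → ¬break_seal). Since O(¬approve_form) holds, K gives O(¬break_seal).
Premise 6 is O(anonymize_contract → break_seal); contrapositively O(¬break_seal → ¬anonymize_contract). Since O(¬break_seal) holds, K gives O(¬anonymize_contract).
Premise 3 is O(seal_envelope → anonymize_contract); contrapositively O(¬anonymize_contract → ¬seal_envelope). Since O(¬anonymize_contract) holds, K gives O(¬seal_envelope).
Premises 1, 2, 7, 8, 9 do not contribute to this derivation.
So O(¬seal_envelope) holds, i.e. F(seal_envelope). The claim follows.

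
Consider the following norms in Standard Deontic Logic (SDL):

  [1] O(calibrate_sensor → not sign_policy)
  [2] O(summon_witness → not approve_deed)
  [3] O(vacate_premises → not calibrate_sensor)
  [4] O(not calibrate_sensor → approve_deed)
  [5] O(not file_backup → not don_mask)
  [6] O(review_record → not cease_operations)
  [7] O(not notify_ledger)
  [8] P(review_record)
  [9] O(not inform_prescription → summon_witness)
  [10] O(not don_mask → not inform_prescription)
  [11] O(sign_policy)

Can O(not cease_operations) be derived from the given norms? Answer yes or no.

Premise 6 is O(review_record → not cease_operations), but O(review_record) is not derivable from the premises (the permission P(review_record) asserts only not O(not review_record), not O(review_record)), so it does not yield O(not cease_operations).
No other premise forces O(not cease_operations). An ideal world satisfying every premise can still have not cease_operations false, so O(not cease_operations) is not derivable.

No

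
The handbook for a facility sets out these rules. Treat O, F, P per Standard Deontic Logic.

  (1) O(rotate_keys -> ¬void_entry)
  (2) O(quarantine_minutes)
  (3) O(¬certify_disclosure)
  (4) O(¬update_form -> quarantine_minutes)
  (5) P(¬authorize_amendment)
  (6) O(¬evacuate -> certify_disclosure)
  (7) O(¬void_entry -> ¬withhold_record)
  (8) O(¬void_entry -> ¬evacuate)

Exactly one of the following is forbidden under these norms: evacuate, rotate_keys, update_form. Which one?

Premise 3 states O(¬certify_disclosure) outright.
Premise 6 is O(¬evacuate -> certify_disclosure); contrapositively O(¬certify_disclosure -> evacuate). Since O(¬certify_disclosure) holds, K gives O(evacuate).
Premise 8 is O(¬void_entry -> ¬evacuate); contrapositively O(evacuate -> void_entry). Since O(evacuate) holds, K gives O(void_entry).
The contrapositive of premise 1 (O(rotate_keys -> ¬void_entry)) is O(void_entry -> ¬rotate_keys), and O(void_entry) is already established, so O(¬rotate_keys).
So O(¬rotate_keys) holds, i.e. rotate_keys is forbidden. None of the other listed options is forbidden under the premises.

rotate_keys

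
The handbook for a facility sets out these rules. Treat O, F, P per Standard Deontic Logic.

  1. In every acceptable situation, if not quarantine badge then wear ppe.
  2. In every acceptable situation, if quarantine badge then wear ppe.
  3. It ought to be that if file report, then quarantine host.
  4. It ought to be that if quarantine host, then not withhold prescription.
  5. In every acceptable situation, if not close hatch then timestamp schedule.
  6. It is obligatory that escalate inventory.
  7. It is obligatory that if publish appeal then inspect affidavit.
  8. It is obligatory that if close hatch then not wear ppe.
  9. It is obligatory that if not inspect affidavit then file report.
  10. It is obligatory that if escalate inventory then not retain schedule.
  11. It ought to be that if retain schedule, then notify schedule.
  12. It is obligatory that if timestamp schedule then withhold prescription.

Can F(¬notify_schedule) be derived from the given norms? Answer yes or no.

No

Premise 11 is O(retain_schedule → notify_schedule), but O(retain_schedule) is not derivable from the premises, so it does not yield O(notify_schedule).
No other premise forces O(notify_schedule). An ideal world satisfying every premise can still have ¬notify_schedule true, so F(¬notify_schedule) is not derivable.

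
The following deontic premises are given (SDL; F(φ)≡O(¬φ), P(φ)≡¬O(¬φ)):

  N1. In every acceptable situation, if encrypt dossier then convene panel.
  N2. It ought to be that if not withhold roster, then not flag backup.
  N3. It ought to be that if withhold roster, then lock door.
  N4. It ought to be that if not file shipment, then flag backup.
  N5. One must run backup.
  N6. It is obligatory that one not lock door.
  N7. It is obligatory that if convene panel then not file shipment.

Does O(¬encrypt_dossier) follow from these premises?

Yes

From premise 6 we have O(¬lock_door).
Premise 3, O(withhold_roster → lock_door), contraposes to O(¬lock_door → ¬withhold_roster); with O(¬lock_door) we get O(¬withhold_roster).
With premise 2, O(¬withhold_roster → ¬flag_backup), the K-axiom yields O(¬flag_backup).
The contrapositive of premise 4 (O(¬file_shipment → flag_backup)) is O(¬flag_backup → file_shipment), and O(¬flag_backup) is already established, so O(file_shipment).
Premise 7 is O(convene_panel → ¬file_shipment); contrapositively O(file_shipment → ¬convene_panel). Since O(file_shipment) holds, K gives O(¬convene_panel).
Premise 1, O(encrypt_dossier → convene_panel), contraposes to O(¬convene_panel → ¬encrypt_dossier); with O(¬convene_panel) we get O(¬encrypt_dossier).
Premise 5 does not contribute to this derivation.
So O(¬encrypt_dossier) follows.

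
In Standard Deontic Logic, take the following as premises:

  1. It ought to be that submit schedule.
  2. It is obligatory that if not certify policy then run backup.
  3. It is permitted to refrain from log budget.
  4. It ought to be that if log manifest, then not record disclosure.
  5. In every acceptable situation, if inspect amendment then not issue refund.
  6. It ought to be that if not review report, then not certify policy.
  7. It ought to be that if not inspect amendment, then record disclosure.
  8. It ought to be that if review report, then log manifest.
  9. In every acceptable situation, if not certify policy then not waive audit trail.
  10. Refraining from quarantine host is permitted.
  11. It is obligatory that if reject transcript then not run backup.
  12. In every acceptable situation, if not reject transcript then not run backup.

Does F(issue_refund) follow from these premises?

Yes

Premises 11 and 12 are O(reject_transcript → ¬run_backup) and O(¬reject_transcript → ¬run_backup); every ideal world satisfies reject_transcript or ¬reject_transcript, so in either case ¬run_backup holds — hence O(¬run_backup).
Premise 2, O(¬certify_policy → run_backup), contraposes to O(¬run_backup → certify_policy); with O(¬run_backup) we get O(certify_policy).
Premise 6, O(¬review_report → ¬certify_policy), contraposes to O(certify_policy → review_report); with O(certify_policy) we get O(review_report).
Premise 8 is O(review_report → log_manifest); since O(review_report), deontic closure gives O(log_manifest).
From O(log_manifest) and premise 4, O(log_manifest → ¬record_disclosure), we obtain O(¬record_disclosure).
Premise 7 is O(¬inspect_amendment → record_disclosure); contrapositively O(¬record_disclosure → inspect_amendment). Since O(¬record_disclosure) holds, K gives O(inspect_amendment).
From O(inspect_amendment) and premise 5, O(inspect_amendment → ¬issue_refund), we obtain O(¬issue_refund).
Premises 1, 3, 9, 10 do not contribute to this derivation.
So O(¬issue_refund) holds, i.e. F(issue_refund). The claim follows.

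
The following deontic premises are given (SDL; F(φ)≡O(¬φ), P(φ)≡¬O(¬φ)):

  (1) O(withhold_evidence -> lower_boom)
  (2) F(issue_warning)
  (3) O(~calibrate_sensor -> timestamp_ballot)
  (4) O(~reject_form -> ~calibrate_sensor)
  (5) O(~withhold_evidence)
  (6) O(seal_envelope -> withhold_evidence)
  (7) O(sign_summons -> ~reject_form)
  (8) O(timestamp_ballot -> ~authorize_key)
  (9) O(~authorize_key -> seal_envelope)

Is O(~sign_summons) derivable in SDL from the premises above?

From premise 5 we have O(~withhold_evidence).
Premise 6, O(seal_envelope -> withhold_evidence), contraposes to O(~withhold_evidence -> ~seal_envelope); with O(~withhold_evidence) we get O(~seal_envelope).
The contrapositive of premise 9 (O(~authorize_key -> seal_envelope)) is O(~seal_envelope -> authorize_key), and O(~seal_envelope) is already established, so O(authorize_key).
The contrapositive of premise 8 (O(timestamp_ballot -> ~authorize_key)) is O(authorize_key -> ~timestamp_ballot), and O(authorize_key) is already established, so O(~timestamp_ballot).
Premise 3, O(~calibrate_sensor -> timestamp_ballot), contraposes to O(~timestamp_ballot -> calibrate_sensor); with O(~timestamp_ballot) we get O(calibrate_sensor).
The contrapositive of premise 4 (O(~reject_form -> ~calibrate_sensor)) is O(calibrate_sensor -> reject_form), and O(calibrate_sensor) is already established, so O(reject_form).
Premise 7, O(sign_summons -> ~reject_form), contraposes to O(reject_form -> ~sign_summons); with O(reject_form) we get O(~sign_summons).
Premises 1, 2 do not contribute to this derivation.
So O(~sign_summons) follows.

Yes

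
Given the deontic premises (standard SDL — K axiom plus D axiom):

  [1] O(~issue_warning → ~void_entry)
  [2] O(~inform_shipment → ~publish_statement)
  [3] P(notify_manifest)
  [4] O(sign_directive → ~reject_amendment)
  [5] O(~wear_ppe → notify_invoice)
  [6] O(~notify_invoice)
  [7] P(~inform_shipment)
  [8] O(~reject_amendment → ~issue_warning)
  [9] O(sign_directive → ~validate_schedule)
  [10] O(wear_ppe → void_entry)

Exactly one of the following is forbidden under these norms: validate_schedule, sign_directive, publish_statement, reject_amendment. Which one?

sign_directive

Premise 6 states O(~notify_invoice) outright.
The contrapositive of premise 5 (O(~wear_ppe → notify_invoice)) is O(~notify_invoice → wear_ppe), and O(~notify_invoice) is already established, so O(wear_ppe).
From O(wear_ppe) and premise 10, O(wear_ppe → void_entry), we obtain O(void_entry).
Premise 1, O(~issue_warning → ~void_entry), contraposes to O(void_entry → issue_warning); with O(void_entry) we get O(issue_warning).
Premise 8 is O(~reject_amendment → ~issue_warning); contrapositively O(issue_warning → reject_amendment). Since O(issue_warning) holds, K gives O(reject_amendment).
Premise 4 is O(sign_directive → ~reject_amendment); contrapositively O(reject_amendment → ~sign_directive). Since O(reject_amendment) holds, K gives O(~sign_directive).
So O(~sign_directive) holds, i.e. sign_directive is forbidden. None of the other listed options is forbidden under the premises.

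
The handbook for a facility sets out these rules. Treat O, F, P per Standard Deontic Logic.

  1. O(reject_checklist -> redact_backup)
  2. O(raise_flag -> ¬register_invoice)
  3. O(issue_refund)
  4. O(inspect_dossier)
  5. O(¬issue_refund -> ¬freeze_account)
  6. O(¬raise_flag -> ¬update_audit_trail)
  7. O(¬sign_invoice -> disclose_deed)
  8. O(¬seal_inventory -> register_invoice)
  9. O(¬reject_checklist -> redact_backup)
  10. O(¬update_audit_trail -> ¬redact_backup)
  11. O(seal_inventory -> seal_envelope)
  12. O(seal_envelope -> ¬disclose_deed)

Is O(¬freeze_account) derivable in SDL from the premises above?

No

Premise 5 is O(¬issue_refund -> ¬freeze_account), but O(¬issue_refund) is not derivable from the premises, so it does not yield O(¬freeze_account).
No other premise forces O(¬freeze_account). An ideal world satisfying every premise can still have ¬freeze_account false, so O(¬freeze_account) is not derivable.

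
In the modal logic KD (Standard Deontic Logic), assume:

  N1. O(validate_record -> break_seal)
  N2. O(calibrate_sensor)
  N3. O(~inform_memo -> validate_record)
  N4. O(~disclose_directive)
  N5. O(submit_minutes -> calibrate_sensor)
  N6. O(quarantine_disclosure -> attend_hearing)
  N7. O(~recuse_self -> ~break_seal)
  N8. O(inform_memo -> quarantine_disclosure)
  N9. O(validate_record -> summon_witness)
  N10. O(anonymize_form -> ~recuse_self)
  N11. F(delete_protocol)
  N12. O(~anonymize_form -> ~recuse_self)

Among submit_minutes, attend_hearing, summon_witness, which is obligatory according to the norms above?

attend_hearing

By case analysis on anonymize_form: premise 10 gives O(anonymize_form -> ~recuse_self) and premise 12 gives O(~anonymize_form -> ~recuse_self), so O(~recuse_self) either way.
With premise 7, O(~recuse_self -> ~break_seal), the K-axiom yields O(~break_seal).
The contrapositive of premise 1 (O(validate_record -> break_seal)) is O(~break_seal -> ~validate_record), and O(~break_seal) is already established, so O(~validate_record).
Premise 3 is O(~inform_memo -> validate_record); contrapositively O(~validate_record -> inform_memo). Since O(~validate_record) holds, K gives O(inform_memo).
With premise 8, O(inform_memo -> quarantine_disclosure), the K-axiom yields O(quarantine_disclosure).
From O(quarantine_disclosure) and premise 6, O(quarantine_disclosure -> attend_hearing), we obtain O(attend_hearing).
So O(attend_hearing) holds — attend_hearing is obligatory. None of the other listed options is made obligatory by any chain of premises.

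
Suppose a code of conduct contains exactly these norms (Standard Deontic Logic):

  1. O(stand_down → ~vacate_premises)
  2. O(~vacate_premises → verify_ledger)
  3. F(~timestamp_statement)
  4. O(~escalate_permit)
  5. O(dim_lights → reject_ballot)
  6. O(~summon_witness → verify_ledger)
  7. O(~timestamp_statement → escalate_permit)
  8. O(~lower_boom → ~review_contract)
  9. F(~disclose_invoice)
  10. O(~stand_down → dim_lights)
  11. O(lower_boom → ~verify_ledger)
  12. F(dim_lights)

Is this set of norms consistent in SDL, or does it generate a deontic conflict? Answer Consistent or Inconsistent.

Premise 7 is O(~timestamp_statement → escalate_permit), but O(~timestamp_statement) is not derivable from the premises, so it does not yield O(escalate_permit).
So O(escalate_permit) is not derivable, and the apparent clash with O(~escalate_permit) does not arise.
A world satisfying every obligation exists (e.g. dim_lights=false, disclose_invoice=true, escalate_permit=false, lower_boom=false, reject_ballot=false, review_contract=false, stand_down=true, summon_witness=false, timestamp_statement=true, vacate_premises=false, verify_ledger=true); no atom is both obligatory and forbidden, so the set is consistent.

Consistent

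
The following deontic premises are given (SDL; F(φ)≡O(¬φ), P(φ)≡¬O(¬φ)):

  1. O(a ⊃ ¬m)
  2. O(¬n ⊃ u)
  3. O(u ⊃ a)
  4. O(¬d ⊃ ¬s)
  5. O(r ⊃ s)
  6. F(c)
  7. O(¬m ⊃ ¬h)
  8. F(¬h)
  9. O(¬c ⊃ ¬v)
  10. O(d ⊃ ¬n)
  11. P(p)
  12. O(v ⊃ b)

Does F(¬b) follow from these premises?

No

Premise 12 is O(v ⊃ b), but O(v) is not derivable from the premises, so it does not yield O(b).
No other premise forces O(b). An ideal world satisfying every premise can still have ¬b true, so F(¬b) is not derivable.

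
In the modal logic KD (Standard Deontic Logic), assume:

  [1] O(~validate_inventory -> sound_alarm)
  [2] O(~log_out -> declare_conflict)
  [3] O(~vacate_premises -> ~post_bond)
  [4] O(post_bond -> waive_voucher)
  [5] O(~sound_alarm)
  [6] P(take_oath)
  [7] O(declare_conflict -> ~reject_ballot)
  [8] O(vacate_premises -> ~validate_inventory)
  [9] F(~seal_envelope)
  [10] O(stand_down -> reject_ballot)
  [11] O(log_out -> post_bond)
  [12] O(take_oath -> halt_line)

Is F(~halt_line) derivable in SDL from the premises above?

Premise 12 is O(take_oath -> halt_line), but O(take_oath) is not derivable from the premises (the permission P(take_oath) asserts only ~O(~take_oath), not O(take_oath)), so it does not yield O(halt_line).
No other premise forces O(halt_line). An ideal world satisfying every premise can still have ~halt_line true, so F(~halt_line) is not derivable.

No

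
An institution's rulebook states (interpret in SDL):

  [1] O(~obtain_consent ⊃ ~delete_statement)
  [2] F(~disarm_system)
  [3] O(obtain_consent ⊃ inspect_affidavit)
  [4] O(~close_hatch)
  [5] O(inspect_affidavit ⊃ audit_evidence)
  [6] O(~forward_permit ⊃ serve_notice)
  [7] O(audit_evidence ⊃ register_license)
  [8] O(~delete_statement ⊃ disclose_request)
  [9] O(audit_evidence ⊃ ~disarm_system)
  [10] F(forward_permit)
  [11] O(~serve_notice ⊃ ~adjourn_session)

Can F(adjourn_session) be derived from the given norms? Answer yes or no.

Premise 11 is O(~serve_notice ⊃ ~adjourn_session), but O(~serve_notice) is not derivable from the premises, so it does not yield O(~adjourn_session).
No other premise forces O(~adjourn_session). An ideal world satisfying every premise can still have adjourn_session true, so F(adjourn_session) is not derivable.

No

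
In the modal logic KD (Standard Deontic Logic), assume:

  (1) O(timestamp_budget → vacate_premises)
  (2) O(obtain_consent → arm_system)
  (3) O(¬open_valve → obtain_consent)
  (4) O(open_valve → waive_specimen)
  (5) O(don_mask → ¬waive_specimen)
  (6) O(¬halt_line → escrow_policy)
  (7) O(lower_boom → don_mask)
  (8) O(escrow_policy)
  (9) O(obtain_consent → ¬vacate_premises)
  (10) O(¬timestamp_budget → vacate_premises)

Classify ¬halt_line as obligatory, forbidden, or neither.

Premise 6 is O(¬halt_line → escrow_policy); even if O(escrow_policy) held, inferring O(¬halt_line) would be affirming the consequent — invalid.
No premise or chain of K-axiom applications forces O(¬halt_line), and none forces O(halt_line). So ¬halt_line is neither obligatory nor forbidden under these norms.

Neither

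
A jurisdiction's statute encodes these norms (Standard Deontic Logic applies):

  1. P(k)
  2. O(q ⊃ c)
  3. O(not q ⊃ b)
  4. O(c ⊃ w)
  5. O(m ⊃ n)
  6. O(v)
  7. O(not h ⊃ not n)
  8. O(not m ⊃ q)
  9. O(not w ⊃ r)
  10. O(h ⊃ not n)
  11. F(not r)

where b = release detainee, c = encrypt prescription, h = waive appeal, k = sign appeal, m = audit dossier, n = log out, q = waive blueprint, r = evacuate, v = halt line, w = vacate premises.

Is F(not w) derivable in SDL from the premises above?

Premises 7 and 10 cover both cases: O(not h ⊃ not n) and O(h ⊃ not n). Since not h ∨ h is a tautology, O(not n) follows.
Premise 5 is O(m ⊃ n); contrapositively O(not n ⊃ not m). Since O(not n) holds, K gives O(not m).
With premise 8, O(not m ⊃ q), the K-axiom yields O(q).
With premise 2, O(q ⊃ c), the K-axiom yields O(c).
Premise 4 is O(c ⊃ w); since O(c), deontic closure gives O(w).
Premises 1, 3, 6, 9, 11 do not contribute to this derivation.
So O(w) holds, i.e. F(not w). The claim follows.

Yes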